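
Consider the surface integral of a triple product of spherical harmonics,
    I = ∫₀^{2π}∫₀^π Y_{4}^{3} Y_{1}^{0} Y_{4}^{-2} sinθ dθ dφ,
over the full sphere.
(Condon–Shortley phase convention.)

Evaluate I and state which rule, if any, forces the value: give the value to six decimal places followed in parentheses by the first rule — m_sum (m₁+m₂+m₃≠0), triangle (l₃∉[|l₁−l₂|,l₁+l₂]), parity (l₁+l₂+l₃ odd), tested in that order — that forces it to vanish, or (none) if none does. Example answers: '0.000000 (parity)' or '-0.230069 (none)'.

3 + 0 − 2 = 1 ≠ 0: azimuthal integral kills it; I = 0

0.000000 (m_sum)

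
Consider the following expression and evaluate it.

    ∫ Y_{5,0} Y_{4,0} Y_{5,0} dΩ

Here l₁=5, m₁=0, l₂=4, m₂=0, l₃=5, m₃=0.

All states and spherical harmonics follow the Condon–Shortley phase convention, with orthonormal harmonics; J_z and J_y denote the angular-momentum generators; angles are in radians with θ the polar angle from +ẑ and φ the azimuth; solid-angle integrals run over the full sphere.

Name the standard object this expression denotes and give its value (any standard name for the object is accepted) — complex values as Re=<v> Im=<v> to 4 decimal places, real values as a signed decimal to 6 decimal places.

This is a Gaunt coefficient — the integral of a triple product of spherical harmonics over the sphere.
m-sum 0 ✓  L=14 even ✓  1≤5≤9 ✓
Π(2lᵢ+1) = 11×9×11 = 1089
triangle coeff Δ(5,4,5) = 1/3153150
Σ_t [0,4]: t=0:+1/69120 t=1:−1/1728 t=2:+1/576 t=3:−1/1728 t=4:+1/69120 = 7/11520
(3j)²=2/143 [(5 4 5; 0 0 0)], sign=-1
(m-triple is (0,0,0) — same symbol as above.)
⇒ 4πI² = 36/169
I = (+1)√(36/169/(4π)) = 0.13019760

Gaunt coefficient, +0.130198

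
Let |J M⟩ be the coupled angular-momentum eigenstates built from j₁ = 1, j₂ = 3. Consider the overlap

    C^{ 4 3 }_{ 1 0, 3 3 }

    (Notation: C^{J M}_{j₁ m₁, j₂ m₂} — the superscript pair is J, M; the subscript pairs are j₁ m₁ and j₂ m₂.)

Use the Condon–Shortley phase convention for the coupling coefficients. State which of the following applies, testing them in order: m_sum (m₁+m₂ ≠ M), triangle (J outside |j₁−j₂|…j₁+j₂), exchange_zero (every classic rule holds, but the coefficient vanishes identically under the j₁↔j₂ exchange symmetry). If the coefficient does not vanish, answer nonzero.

nonzero

m-sum: m₁+m₂ = 0+3 = 3, M = 3  ✓
triangle: |j₁−j₂| = 2 ≤ J = 4 ≤ j₁+j₂ = 4  ✓
exchange: j₁≠j₂ or m₁≠m₂ — the exchange symmetry imposes no constraint here
value check: CG = +√(1/4) = +0.500000 ≠ 0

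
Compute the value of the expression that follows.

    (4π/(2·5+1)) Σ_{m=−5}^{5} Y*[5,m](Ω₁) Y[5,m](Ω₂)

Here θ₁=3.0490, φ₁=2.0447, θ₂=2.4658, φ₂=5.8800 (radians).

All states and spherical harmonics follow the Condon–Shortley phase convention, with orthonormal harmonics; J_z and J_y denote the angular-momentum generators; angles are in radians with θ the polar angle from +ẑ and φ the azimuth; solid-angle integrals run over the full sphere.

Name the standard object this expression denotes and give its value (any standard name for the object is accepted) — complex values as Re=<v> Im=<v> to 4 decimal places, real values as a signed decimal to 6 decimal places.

Legendre polynomial (addition theorem), -0.404775

This sum is the spherical-harmonic addition theorem: it equals the Legendre polynomial P_l(cos γ) of the angle γ between the two directions.
Addition theorem: P_5(cos γ) = (4π/11) Σ_m Y*_{lm}(Ω₁) Y_{lm}(Ω₂), m = −5…5:
  m=-5: Y*=-0.000002-0.000002i  Y=-0.019137+0.040115i  product +0.000000-0.000000i
  m=-4: Y*=+0.000034-0.000101i  Y=+0.007351-0.175156i  product -0.000017-0.000007i
  m=-3: Y*=+0.002143-0.000322i  Y=+0.134020+0.354719i  product +0.000401+0.000717i
  m=-2: Y*=+0.016619+0.023132i  Y=-0.295844-0.308521i  product +0.002220-0.011971i
  m=-1: Y*=-0.104901+0.204531i  Y=+0.047797+0.020388i  product -0.009184+0.007637i
  m=+0: Y*=-0.876382-0.000000i  Y=+0.389284+0.000000i  product -0.341161-0.000000i
  m=+1: Y*=+0.104901+0.204531i  Y=-0.047797+0.020388i  product -0.009184-0.007637i
  m=+2: Y*=+0.016619-0.023132i  Y=-0.295844+0.308521i  product +0.002220+0.011971i
  m=+3: Y*=-0.002143-0.000322i  Y=-0.134020+0.354719i  product +0.000401-0.000717i
  m=+4: Y*=+0.000034+0.000101i  Y=+0.007351+0.175156i  product -0.000017+0.000007i
  m=+5: Y*=+0.000002-0.000002i  Y=+0.019137+0.040115i  product +0.000000+0.000000i
Total Σ_m = -0.354321-0.000000i. Multiply by 1.142397: -0.404775-0.000000i. P_5(cos γ) = -0.404775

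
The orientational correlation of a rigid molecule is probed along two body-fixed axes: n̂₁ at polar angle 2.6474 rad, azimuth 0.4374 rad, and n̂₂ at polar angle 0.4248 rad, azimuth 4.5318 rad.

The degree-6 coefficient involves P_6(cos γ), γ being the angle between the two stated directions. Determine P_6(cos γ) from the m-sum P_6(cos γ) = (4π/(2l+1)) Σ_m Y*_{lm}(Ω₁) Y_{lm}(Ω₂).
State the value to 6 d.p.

-0.142746

Summing Y*_{l m}(θ₁,φ₁)·Y_{l m}(θ₂,φ₂) over m ∈ [−6, 6]; prefactor 4π/(2·6+1) = 0.966644:
  m=-6: (-0.004782+0.002720i) × (-0.001108-0.002092i) = +0.000011+0.000007i  (running Σ = +0.000011+0.000007i)
  m=-5: (+0.020442-0.028864i) × (-0.014235+0.011228i) = +0.000033+0.000640i  (running Σ = +0.000044+0.000647i)
  m=-4: (-0.024170+0.133731i) × (+0.062799+0.055342i) = -0.008919+0.007061i  (running Σ = -0.008875+0.007708i)
  m=-3: (-0.086464-0.326872i) × (+0.131363-0.218272i) = -0.082705-0.024066i  (running Σ = -0.091580-0.016358i)
  m=-2: (+0.322815+0.386388i) × (-0.455368-0.172014i) = -0.080535-0.231477i  (running Σ = -0.172115-0.247836i)
  m=-1: (-0.244820-0.114480i) × (-0.078834+0.431780i) = +0.068730-0.096683i  (running Σ = -0.103385-0.344519i)
  m=0: (-0.336557-0.000000i) × (-0.175595+0.000000i) = +0.059098+0.000000i  (running Σ = -0.044287-0.344519i)
  m=1: (+0.244820-0.114480i) × (+0.078834+0.431780i) = +0.068730+0.096683i  (running Σ = +0.024443-0.247836i)
  m=2: (+0.322815-0.386388i) × (-0.455368+0.172014i) = -0.080535+0.231477i  (running Σ = -0.056092-0.016358i)
  m=3: (+0.086464-0.326872i) × (-0.131363-0.218272i) = -0.082705+0.024066i  (running Σ = -0.138797+0.007708i)
  m=4: (-0.024170-0.133731i) × (+0.062799-0.055342i) = -0.008919-0.007061i  (running Σ = -0.147716+0.000647i)
  m=5: (-0.020442-0.028864i) × (+0.014235+0.011228i) = +0.000033-0.000640i  (running Σ = -0.147683+0.000007i)
  m=6: (-0.004782-0.002720i) × (-0.001108+0.002092i) = +0.000011-0.000007i  (running Σ = -0.147672+0.000000i)
Σ over m = -0.147672+0.000000i; ×(4π/13) → -0.142746+0.000000i. Real part: -0.142746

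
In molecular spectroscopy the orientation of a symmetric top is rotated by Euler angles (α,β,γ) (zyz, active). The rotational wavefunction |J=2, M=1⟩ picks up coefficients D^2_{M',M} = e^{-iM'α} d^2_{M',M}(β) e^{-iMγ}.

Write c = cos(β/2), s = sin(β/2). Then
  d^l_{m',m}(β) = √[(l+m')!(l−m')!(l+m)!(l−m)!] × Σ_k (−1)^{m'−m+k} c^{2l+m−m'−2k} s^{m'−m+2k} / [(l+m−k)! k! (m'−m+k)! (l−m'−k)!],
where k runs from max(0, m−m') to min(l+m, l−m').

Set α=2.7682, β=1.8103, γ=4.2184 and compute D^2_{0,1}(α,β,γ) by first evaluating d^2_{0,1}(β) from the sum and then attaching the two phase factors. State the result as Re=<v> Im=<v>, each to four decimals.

First d^2_{0,1}(β=1.8103), then the phase factors e^{-i(0)α} and e^{-i(1)γ}:
Half-angle: c=0.617568, s=0.786518. N=√(2·2·6·1)=4.898979
The bounds max(0,m−m')=1 and min(l+m,l−m')=2 give 2 terms
  k=1: (−1)^0·4.8990/(2)·0.6176^3·0.7865^1 = +0.453772
  k=2: (−1)^1·4.8990/(2)·0.6176^1·0.7865^3 = -0.736014
d^2_{0,1}(1.8103) = +0.453772 -0.736014 = -0.282242
D = (+1.000000+0.000000i)·(-0.282242)·(-0.474142+0.880449i) = +0.133822-0.248499i

Re=0.1338 Im=-0.2485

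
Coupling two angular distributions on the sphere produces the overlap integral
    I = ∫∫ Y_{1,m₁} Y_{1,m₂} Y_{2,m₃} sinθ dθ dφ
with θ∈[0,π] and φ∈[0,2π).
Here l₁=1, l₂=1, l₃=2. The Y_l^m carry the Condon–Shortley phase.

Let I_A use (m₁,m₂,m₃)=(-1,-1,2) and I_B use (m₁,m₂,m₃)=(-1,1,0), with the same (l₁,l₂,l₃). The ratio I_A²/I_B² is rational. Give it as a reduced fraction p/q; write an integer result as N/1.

l's match ⇒ only the (l;m) 3-j factors differ between A and B.
A: triangle coeff Δ(1,1,2) = 1/30; Σ_t [0,0]: t=0:+1/4 = 1/4; (3j)²=1/5 [(1 1 2; -1 -1 2)], sign=+1
B: triangle coeff Δ(1,1,2) = 1/30; Σ_t [0,0]: t=0:+1/4 = 1/4; (3j)²=1/30 [(1 1 2; -1 1 0)], sign=+1
I_A²/I_B² = (1/5)/(1/30) = 6/1

6/1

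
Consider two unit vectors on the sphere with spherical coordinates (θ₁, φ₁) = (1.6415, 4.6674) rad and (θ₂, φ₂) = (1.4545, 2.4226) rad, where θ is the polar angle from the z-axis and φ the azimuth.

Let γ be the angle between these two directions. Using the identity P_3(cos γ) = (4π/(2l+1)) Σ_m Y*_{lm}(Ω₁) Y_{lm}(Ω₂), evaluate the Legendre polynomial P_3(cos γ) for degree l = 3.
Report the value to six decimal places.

Expand P_3 via completeness: Σ_{m} conj(Y_{3,m}) at Ω₁ times Y_{3,m} at Ω₂ —
  term(m=-3) = +0.152353+0.073823i   from Y*(Ω₁)=+0.055721+0.410338i, Y(Ω₂)=+0.226156-0.340576i
  term(m=-2) = +0.001857+0.008196i   from Y*(Ω₁)=+0.071547-0.006455i, Y(Ω₂)=+0.015492+0.115959i
  term(m=-1) = -0.058733+0.073528i   from Y*(Ω₁)=+0.014137+0.314010i, Y(Ω₂)=+0.225280+0.197185i
  term(m=+0) = -0.009960+0.000000i   from Y*(Ω₁)=+0.078431-0.000000i, Y(Ω₂)=-0.126989+0.000000i
  term(m=+1) = -0.058733-0.073528i   from Y*(Ω₁)=-0.014137+0.314010i, Y(Ω₂)=-0.225280+0.197185i
  term(m=+2) = +0.001857-0.008196i   from Y*(Ω₁)=+0.071547+0.006455i, Y(Ω₂)=+0.015492-0.115959i
  term(m=+3) = +0.152353-0.073823i   from Y*(Ω₁)=-0.055721+0.410338i, Y(Ω₂)=-0.226156-0.340576i
Accumulated sum +0.180993+0.000000i; after 4π/(2l+1) scaling, +0.324919+0.000000i ⇒ P_3 = 0.324919

0.324919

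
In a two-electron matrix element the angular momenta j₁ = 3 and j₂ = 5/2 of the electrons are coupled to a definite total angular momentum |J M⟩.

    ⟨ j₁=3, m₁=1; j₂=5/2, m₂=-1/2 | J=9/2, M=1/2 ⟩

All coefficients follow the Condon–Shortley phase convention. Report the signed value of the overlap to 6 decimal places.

+0.480500

√[10·1!5!4!/11! · 4!2!2!3!5!4!] = √(92160/77)
  +(−1)^0/∏(0,1,2,2,3,2)! = 1/48  (running 1/48)
  +(−1)^1/∏(1,0,1,1,4,3)! = -1/144  (running 1/72)
⟨..|..⟩ = √(92160/77)·(1/72) = +0.480500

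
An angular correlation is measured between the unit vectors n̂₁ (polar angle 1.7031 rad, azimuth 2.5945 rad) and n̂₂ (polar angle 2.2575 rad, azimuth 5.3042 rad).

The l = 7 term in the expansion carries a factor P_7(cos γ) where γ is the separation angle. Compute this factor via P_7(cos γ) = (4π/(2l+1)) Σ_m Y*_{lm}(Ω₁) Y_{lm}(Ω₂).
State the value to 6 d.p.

-0.317364

Expand P_7 via completeness: Σ_{m} conj(Y_{7,m}) at Ω₁ times Y_{7,m} at Ω₂ —
  m=-7: Y*=(0.363252, -0.298619)  Y=(0.069653, 0.044617)  product (0.038625, -0.004593)
  m=-6: Y*=(0.231830, -0.032898)  Y=(-0.232776, 0.100971)  product (-0.050643, 0.031066)
  m=-5: Y*=(-0.249624, -0.107347)  Y=(0.077845, -0.421711)  product (-0.064701, 0.096913)
  m=-4: Y*=(-0.150128, -0.211372)  Y=(0.264725, 0.258938)  product (0.014990, -0.094829)
  m=-3: Y*=(0.014379, 0.203667)  Y=(0.021308, -0.004422)  product (0.001207, 0.004276)
  m=-2: Y*=(-0.122154, 0.236591)  Y=(-0.136877, 0.335685)  product (-0.062700, -0.073389)
  m=-1: Y*=(0.151318, -0.092169)  Y=(-0.078565, -0.116881)  product (-0.022661, -0.010445)
  m=+0: Y*=(0.267768, -0.000000)  Y=(-0.325129, 0.000000)  product (-0.087059, 0.000000)
  m=+1: Y*=(-0.151318, -0.092169)  Y=(0.078565, -0.116881)  product (-0.022661, 0.010445)
  m=+2: Y*=(-0.122154, -0.236591)  Y=(-0.136877, -0.335685)  product (-0.062700, 0.073389)
  m=+3: Y*=(-0.014379, 0.203667)  Y=(-0.021308, -0.004422)  product (0.001207, -0.004276)
  m=+4: Y*=(-0.150128, 0.211372)  Y=(0.264725, -0.258938)  product (0.014990, 0.094829)
  m=+5: Y*=(0.249624, -0.107347)  Y=(-0.077845, -0.421711)  product (-0.064701, -0.096913)
  m=+6: Y*=(0.231830, 0.032898)  Y=(-0.232776, -0.100971)  product (-0.050643, -0.031066)
  m=+7: Y*=(-0.363252, -0.298619)  Y=(-0.069653, 0.044617)  product (0.038625, 0.004593)
Σ over m = (-0.378826, -0.000000); ×(4π/15) → (-0.317364, -0.000000). Real part: -0.317364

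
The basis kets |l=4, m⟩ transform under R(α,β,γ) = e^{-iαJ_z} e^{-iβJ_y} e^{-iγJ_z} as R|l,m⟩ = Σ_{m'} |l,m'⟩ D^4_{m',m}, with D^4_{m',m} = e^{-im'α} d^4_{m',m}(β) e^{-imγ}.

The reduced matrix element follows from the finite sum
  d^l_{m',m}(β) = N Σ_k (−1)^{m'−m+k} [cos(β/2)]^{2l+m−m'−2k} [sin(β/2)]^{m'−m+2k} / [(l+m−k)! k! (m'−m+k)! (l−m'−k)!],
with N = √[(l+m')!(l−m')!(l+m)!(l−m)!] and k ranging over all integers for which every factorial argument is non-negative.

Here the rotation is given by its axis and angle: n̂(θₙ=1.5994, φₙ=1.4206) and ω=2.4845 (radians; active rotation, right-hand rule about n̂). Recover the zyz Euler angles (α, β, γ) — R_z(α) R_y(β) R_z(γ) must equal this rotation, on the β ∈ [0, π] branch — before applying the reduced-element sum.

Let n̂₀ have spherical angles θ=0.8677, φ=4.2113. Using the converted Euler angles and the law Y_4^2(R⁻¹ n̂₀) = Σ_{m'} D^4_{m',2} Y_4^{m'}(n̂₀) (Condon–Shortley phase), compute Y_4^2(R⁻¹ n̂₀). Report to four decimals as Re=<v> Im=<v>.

Re=-0.2642 Im=0.2493

Axis–angle → zyz. n̂ = (sinθₙcosφₙ, sinθₙsinφₙ, cosθₙ) = (+0.149571, +0.988337, -0.028600), ω = 2.4845.
R = I cosω + sinω [n̂]ₓ + (1−cosω) n̂n̂ᵀ gives
  R = [-0.751687, +0.282341, +0.596029; +0.247402, +0.958450, -0.142007; -0.611358, +0.040714, -0.790306]
β = atan2(√(R₁₃²+R₂₃²), R₃₃) = 2.482104; α = atan2(R₂₃, R₁₃) mod 2π = 6.049290; γ = atan2(R₃₂, −R₃₁) mod 2π = 0.066498
Need the full column D^4_{m',2} for m'=−4..4 at α=6.0493, β=2.4821, γ=0.0665.
cos(β/2)=0.323801, sin(β/2)=0.946125
d^4_{-4,2}: single k=6 term ⇒ +0.397949;  D = +0.191562-0.348808i
d^4_{-3,2}: k∈[5..6] ⇒ +0.288910 -0.822210 = -0.533299;  D = -0.358065+0.395218i
d^4_{-2,2}: k∈[4..6] ⇒ +0.132129 -0.902463 +0.642080 = -0.128254;  D = -0.105796+0.072501i
d^4_{-1,2}: k∈[3..5] ⇒ +0.042634 -0.545989 +0.932298 = +0.428943;  D = +0.400395-0.153868i
d^4_{0,2}: k∈[2..4] ⇒ +0.009788 -0.222842 +0.713459 = +0.500405;  D = +0.495986-0.066356i
d^4_{1,2}: k∈[1..3] ⇒ +0.001498 -0.063950 +0.363993 = +0.301540;  D = +0.300007+0.030374i
d^4_{2,2}: k∈[0..2] ⇒ +0.000121 -0.012381 +0.132129 = +0.119869;  D = +0.113214+0.039386i
d^4_{3,2}: k∈[0..1] ⇒ -0.001321 +0.033839 = +0.032518;  D = +0.027400+0.017512i
d^4_{4,2}: single k=0 term ⇒ +0.005459;  D = +0.003793+0.003926i
Y_4^{m'}(θ=0.8677,φ=4.2113) and Σ D·Y over m':
  (+0.1916-0.3488i)·(-0.0630+0.1360i)  (-0.3581+0.3952i)·(+0.3585-0.0242i)  (-0.1058+0.0725i)·(-0.2019-0.3160i)  (+0.4004-0.1539i)·(+0.0082-0.0150i)  (+0.4960-0.0664i)·(-0.3623+0.0000i)  (+0.3000+0.0304i)·(-0.0082-0.0150i)  (+0.1132+0.0394i)·(-0.2019+0.3160i)  (+0.0274+0.0175i)·(-0.3585-0.0242i)  (+0.0038+0.0039i)·(-0.0630-0.1360i)
Y_4^2(R⁻¹ n̂) = -0.264246+0.249253i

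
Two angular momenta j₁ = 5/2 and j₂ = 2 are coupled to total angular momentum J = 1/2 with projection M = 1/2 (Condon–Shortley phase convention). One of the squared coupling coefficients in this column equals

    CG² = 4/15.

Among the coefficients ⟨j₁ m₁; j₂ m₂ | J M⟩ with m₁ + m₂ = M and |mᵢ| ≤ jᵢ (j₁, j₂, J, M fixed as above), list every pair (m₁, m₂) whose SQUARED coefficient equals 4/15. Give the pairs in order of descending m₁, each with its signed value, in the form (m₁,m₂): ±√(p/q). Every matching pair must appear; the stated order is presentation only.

Admissible pairs with m₁+m₂ = M = 1/2: (-3/2,2), (-1/2,1), (1/2,0), (3/2,-1), (5/2,-2)
  (m₁,m₂)=(5/2,-2): CG² = 1/3, CG = +√(1/3)
  (m₁,m₂)=(3/2,-1): CG² = 4/15, CG = −√(4/15)   ← matches the target
  (m₁,m₂)=(1/2,0): CG² = 1/5, CG = +√(1/5)
  (m₁,m₂)=(-1/2,1): CG² = 2/15, CG = −√(2/15)
  (m₁,m₂)=(-3/2,2): CG² = 1/15, CG = +√(1/15)
Pairs with CG² = 4/15: (3/2,-1): −√(4/15)

(3/2,-1): −√(4/15)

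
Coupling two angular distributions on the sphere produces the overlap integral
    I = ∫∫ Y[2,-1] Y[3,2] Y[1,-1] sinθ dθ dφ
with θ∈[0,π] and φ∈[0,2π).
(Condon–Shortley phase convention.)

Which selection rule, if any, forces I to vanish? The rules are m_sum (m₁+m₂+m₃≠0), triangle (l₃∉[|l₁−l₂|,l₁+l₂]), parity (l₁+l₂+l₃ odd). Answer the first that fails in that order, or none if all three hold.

m₁+m₂+m₃ = -1 + 2 − 1 = 0  ✓
triangle: |2−3|=1 ≤ l₃=1 ≤ 2+3=5  ✓
parity: l₁+l₂+l₃ = 6 is even  ✓

none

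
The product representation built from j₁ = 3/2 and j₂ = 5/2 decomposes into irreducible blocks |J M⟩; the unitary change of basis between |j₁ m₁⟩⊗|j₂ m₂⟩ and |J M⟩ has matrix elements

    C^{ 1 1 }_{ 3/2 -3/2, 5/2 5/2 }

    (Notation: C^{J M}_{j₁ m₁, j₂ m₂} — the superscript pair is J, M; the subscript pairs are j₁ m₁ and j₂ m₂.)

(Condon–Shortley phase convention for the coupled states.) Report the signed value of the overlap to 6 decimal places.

−√(1/2) = -0.707107

j₁+j₂−J=3  J+j₁−j₂=0  J−j₁+j₂=2  j₁+j₂+J+1=6
(j₁±m₁, j₂±m₂, J±M) = (0,3,5,0,2,0)
P² = 72
sum k=3..3:
  [3] −1/12 = -1/12
S = -1/12
C² = P²·S² = 1/2 ; C = -0.707107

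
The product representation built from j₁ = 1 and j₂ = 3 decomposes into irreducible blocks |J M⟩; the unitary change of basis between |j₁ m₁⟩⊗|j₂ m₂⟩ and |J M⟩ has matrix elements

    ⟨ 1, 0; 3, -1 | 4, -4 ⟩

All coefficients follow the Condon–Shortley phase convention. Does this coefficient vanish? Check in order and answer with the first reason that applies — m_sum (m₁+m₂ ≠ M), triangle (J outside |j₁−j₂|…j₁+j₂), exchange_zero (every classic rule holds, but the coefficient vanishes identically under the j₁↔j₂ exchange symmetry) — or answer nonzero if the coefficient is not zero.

m-sum: m₁+m₂ = 0+(-1) = -1, M = -4  ✗ ⇒ coefficient is 0

m_sum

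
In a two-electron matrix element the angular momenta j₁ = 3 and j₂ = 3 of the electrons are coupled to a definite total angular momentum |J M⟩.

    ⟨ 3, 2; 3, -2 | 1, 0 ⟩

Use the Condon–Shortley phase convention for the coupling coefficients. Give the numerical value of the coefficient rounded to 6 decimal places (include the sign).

triangle: 5!·1!·1!/8! = 120/40320
(j±m)!: 5!·1!·1!·5!·1!·1! = 14400
prefactor² = (2J+1)·Δ·N² = 900/7
  k=0: +1/(0!·5!·1!·1!·0!·0!) = 1/120
  k=1: −1/(1!·4!·0!·0!·1!·1!) = -1/24
Σ = -1/30  ⇒  CG² = 900/7·(-1/30)² = 1/7
CG = −√(1/7) = -0.377964

-0.377964  (= −√(1/7))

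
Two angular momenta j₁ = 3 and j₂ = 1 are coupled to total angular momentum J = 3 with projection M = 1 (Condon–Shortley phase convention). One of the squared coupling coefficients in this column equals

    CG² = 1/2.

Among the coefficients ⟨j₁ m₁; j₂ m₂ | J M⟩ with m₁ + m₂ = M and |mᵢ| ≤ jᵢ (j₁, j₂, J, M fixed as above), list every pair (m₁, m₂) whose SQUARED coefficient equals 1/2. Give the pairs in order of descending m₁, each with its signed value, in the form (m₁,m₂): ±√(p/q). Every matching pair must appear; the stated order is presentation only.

Admissible pairs with m₁+m₂ = M = 1: (0,1), (1,0), (2,-1)
  (m₁,m₂)=(2,-1): CG² = 5/12, CG = +√(5/12)
  (m₁,m₂)=(1,0): CG² = 1/12, CG = +√(1/12)
  (m₁,m₂)=(0,1): CG² = 1/2, CG = −√(1/2)   ← matches the target
Pairs with CG² = 1/2: (0,1): −√(1/2)

(0,1): −√(1/2)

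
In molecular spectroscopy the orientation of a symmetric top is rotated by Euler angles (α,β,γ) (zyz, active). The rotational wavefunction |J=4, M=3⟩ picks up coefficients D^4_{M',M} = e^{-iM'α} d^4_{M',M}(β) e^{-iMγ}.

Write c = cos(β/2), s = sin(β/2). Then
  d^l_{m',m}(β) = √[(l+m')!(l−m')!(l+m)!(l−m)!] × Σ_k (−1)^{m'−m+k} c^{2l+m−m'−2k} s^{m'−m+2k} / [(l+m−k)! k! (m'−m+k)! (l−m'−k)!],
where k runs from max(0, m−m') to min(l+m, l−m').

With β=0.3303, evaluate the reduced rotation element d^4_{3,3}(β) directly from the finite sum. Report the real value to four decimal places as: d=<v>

d=0.7219

d^4_{3,3}(β=0.3303) via the finite sum:
c=cos(0.330300/2)=0.986394, s=sin(0.330300/2)=0.164400; N=√[5040·1·5040·1]=5040.000000
k∈{0,1} keeps every argument non-negative
  k=0: (−1)^0·5040.0000/(5040)·0.9864^8·0.1644^0 = +0.896195
  k=1: (−1)^1·5040.0000/(720)·0.9864^6·0.1644^2 = -0.174263
d^4_{3,3}(0.3303) = +0.896195 -0.174263 = +0.721932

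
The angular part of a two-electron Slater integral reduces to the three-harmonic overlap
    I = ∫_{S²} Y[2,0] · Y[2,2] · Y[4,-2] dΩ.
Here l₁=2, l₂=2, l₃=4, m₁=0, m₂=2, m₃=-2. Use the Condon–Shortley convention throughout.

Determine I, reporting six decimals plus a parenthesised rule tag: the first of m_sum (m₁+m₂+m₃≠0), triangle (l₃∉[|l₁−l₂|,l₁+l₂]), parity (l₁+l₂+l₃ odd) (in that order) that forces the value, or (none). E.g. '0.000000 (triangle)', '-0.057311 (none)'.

Checks pass: Σm=0; 8 even; l₃=4∈[0,4].
(2·2+1)(2·2+1)(2·4+1) = 225
Δ: 0! 4! 4! / 9! → 1/630
sum: t=0:+1/16 = 1/16
3j²(2 2 4; 0 0 0) = Δ·Π!·Σ² = 2/35  (sign +1)
sum: t=0:+1/96 = 1/96
3j²(2 2 4; 0 2 -2) = Δ·Π!·Σ² = 1/42  (sign +1)
combine: 4πI² = 225·2/35·1/42 = 15/49
take √, sign +1: I = 0.15607835
No selection rule forces the value: the integral is nonzero (none).

0.156078 (none)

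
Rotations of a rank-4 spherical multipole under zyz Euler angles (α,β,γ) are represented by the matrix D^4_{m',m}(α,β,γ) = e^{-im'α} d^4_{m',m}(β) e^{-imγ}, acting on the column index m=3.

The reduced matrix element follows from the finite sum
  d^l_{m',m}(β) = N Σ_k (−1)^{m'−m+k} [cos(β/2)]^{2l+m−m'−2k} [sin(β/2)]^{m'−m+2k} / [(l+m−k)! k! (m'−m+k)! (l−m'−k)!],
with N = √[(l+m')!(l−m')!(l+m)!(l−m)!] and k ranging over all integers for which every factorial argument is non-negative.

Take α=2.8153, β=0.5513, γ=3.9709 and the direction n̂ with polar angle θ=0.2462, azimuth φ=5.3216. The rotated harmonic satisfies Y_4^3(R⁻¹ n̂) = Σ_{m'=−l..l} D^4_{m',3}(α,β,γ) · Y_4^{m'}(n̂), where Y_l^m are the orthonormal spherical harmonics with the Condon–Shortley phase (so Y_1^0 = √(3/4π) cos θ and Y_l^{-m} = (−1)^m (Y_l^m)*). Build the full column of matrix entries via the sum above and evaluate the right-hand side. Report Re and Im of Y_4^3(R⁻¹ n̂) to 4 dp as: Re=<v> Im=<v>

Re=0.2979 Im=0.0061

Need the full column D^4_{m',3} for m'=−4..4 at α=2.8153, β=0.5513, γ=3.9709.
cos(β/2)=0.962248, sin(β/2)=0.272172
d^4_{-4,3}: single k=7 term ⇒ +0.000301;  D = +0.000239-0.000183i
d^4_{-3,3}: k∈[6..7] ⇒ +0.002635 -0.000030 = +0.002605;  D = -0.002468+0.000832i
d^4_{-2,3}: k∈[5..6] ⇒ +0.014937 -0.000398 = +0.014539;  D = +0.014539+0.000016i
d^4_{-1,3}: k∈[4..5] ⇒ +0.062236 -0.002988 = +0.059249;  D = -0.056102-0.019052i
d^4_{0,3}: k∈[3..4] ⇒ +0.196803 -0.015745 = +0.181058;  D = +0.143734+0.110102i
d^4_{1,3}: k∈[2..3] ⇒ +0.466748 -0.062236 = +0.404511;  D = -0.225334-0.335937i
d^4_{2,3}: k∈[1..2] ⇒ +0.777891 -0.186704 = +0.591187;  D = +0.154575+0.570621i
d^4_{3,3}: k∈[0..1] ⇒ +0.735018 -0.411633 = +0.323385;  D = +0.019957-0.322769i
d^4_{4,3}: single k=0 term ⇒ -0.588030;  D = +0.222499-0.544311i
Y_4^{m'}(θ=0.2462,φ=5.3216) and Σ D·Y over m':
  (+0.0002-0.0002i)·(-0.0012-0.0010i)  (-0.0025+0.0008i)·(-0.0170+0.0045i)  (+0.0145+0.0000i)·(-0.0383+0.1041i)  (-0.0561-0.0191i)·(+0.2293+0.3287i)  (+0.1437+0.1101i)·(+0.6080+0.0000i)  (-0.2253-0.3359i)·(-0.2293+0.3287i)  (+0.1546+0.5706i)·(-0.0383-0.1041i)  (+0.0200-0.3228i)·(+0.0170+0.0045i)  (+0.2225-0.5443i)·(-0.0012+0.0010i)
Y_4^3(R⁻¹ n̂) = +0.297940+0.006125i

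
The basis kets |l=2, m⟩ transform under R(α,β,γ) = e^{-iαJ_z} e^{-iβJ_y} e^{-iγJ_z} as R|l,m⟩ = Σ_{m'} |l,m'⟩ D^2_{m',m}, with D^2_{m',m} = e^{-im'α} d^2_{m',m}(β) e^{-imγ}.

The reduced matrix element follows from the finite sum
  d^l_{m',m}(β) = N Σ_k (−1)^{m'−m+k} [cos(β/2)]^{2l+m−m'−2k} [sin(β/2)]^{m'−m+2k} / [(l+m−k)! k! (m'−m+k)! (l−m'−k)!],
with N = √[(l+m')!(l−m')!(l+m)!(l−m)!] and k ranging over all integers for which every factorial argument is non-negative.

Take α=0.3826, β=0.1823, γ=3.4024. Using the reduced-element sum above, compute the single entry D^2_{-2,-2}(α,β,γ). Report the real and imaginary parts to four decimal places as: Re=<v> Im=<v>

Re=0.2756 Im=0.9441

Split into d^2_{-2,-2}(β=0.1823) × two z-phases.
c=cos(0.182300/2)=0.995849, s=sin(0.182300/2)=0.091024; N=√[1·24·1·24]=24.000000
k∈{0} keeps every argument non-negative
  k=0: (−1)^0·24.0000/(24)·0.9958^4·0.0910^0 = +0.983498
d^2_{-2,-2}(0.1823) = +0.983498
D = (+0.721244+0.692681i)·(+0.983498)·(+0.867016+0.498281i) = +0.275556+0.944106i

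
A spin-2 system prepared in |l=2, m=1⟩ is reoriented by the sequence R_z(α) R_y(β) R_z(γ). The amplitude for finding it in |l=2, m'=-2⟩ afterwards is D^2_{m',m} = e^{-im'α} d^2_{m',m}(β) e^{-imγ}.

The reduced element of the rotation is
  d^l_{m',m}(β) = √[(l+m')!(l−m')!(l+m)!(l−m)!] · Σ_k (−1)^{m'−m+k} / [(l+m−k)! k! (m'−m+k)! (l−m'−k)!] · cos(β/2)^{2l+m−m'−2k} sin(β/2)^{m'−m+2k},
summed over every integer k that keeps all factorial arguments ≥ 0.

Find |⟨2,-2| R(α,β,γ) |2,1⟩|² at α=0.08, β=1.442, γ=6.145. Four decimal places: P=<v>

P=0.1868

Split into d^2_{-2,1}(β=1.4420) × two z-phases.
Half-angle: c=0.751146, s=0.660136. N=√(1·24·6·1)=12.000000
The bounds max(0,m−m')=3 and min(l+m,l−m')=3 give 1 term
  k=3: (−1)^0·12.0000/(6)·0.7511^1·0.6601^3 = +0.432170
d^2_{-2,1}(1.4420) = +0.432170
|D^2_{-2,1}|² = |d^2_{-2,1}(β)|² = (+0.432170)² = 0.186771 (the z-rotation phases have unit modulus)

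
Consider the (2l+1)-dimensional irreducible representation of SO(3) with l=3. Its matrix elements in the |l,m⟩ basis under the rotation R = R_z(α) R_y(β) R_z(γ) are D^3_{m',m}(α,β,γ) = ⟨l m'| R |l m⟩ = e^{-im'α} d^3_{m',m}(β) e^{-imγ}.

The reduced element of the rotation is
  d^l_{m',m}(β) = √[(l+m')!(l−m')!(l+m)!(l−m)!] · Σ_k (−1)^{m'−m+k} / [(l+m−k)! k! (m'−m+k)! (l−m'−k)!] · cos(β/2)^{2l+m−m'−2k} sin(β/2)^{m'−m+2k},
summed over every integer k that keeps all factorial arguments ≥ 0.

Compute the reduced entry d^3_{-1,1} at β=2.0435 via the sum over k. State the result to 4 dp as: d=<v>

d=-0.4445

d^3_{-1,1}(β=2.0435) via the finite sum:
c=cos(2.043500/2)=0.521874, s=sin(2.043500/2)=0.853023; N=√[2·24·24·2]=48.000000
k: max(0,(1)−(-1))=2 … min(3+(1),3−(-1))=4
  k=2: (−1)^0·48.0000/(8)·0.5219^4·0.8530^2 = +0.323843
  k=3: (−1)^1·48.0000/(6)·0.5219^2·0.8530^4 = -1.153622
  k=4: (−1)^2·48.0000/(48)·0.5219^0·0.8530^6 = +0.385268
d^3_{-1,1}(2.0435) = +0.323843 -1.153622 +0.385268 = -0.444510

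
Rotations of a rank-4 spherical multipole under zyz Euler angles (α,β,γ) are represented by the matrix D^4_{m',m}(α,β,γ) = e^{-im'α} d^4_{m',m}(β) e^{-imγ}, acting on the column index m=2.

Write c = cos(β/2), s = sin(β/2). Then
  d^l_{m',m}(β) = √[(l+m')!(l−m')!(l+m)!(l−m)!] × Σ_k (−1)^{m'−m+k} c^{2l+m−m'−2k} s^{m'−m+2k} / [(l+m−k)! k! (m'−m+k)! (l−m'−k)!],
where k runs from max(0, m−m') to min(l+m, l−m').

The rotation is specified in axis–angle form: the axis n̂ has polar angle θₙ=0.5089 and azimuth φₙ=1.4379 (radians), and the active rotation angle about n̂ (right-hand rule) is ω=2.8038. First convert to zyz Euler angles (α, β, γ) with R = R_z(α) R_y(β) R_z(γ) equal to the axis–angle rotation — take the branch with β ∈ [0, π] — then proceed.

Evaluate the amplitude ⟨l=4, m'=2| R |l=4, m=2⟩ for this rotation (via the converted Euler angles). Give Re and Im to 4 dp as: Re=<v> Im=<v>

Axis–angle → zyz. n̂ = (sinθₙcosφₙ, sinθₙsinφₙ, cosθₙ) = (+0.064559, +0.482921, +0.873281), ω = 2.8038.
R = I cosω + sinω [n̂]ₓ + (1−cosω) n̂n̂ᵀ gives
  R = [-0.935388, -0.228818, +0.269613; +0.350002, -0.490243, +0.798224; -0.050472, +0.841014, +0.538654]
β = atan2(√(R₁₃²+R₂₃²), R₃₃) = 1.001958; α = atan2(R₂₃, R₁₃) mod 2π = 1.245062; γ = atan2(R₃₂, −R₃₁) mod 2π = 1.510855
Split into d^4_{2,2}(β=1.0020) × two z-phases.
With c≡cos(β/2)=0.877113 and s≡sin(β/2)=0.480284, N=[720·2·720·2]^{1/2}=1440.000000
k: max(0,(2)−(2))=0 … min(4+(2),4−(2))=2
  k=0: (−1)^0·1440.0000/(1440)·0.8771^8·0.4803^0 = +0.350303
  k=1: (−1)^1·1440.0000/(120)·0.8771^6·0.4803^2 = -1.260407
  k=2: (−1)^2·1440.0000/(96)·0.8771^4·0.4803^4 = +0.472397
d^4_{2,2}(1.0020) = +0.350303 -1.260407 +0.472397 = -0.437708
Phases: e^{-i·(2)·1.2451}=-0.795194-0.606355i, e^{-i·(2)·1.5109}=-0.992823-0.119597i ⇒ D=-0.313823-0.305129i

Re=-0.3138 Im=-0.3051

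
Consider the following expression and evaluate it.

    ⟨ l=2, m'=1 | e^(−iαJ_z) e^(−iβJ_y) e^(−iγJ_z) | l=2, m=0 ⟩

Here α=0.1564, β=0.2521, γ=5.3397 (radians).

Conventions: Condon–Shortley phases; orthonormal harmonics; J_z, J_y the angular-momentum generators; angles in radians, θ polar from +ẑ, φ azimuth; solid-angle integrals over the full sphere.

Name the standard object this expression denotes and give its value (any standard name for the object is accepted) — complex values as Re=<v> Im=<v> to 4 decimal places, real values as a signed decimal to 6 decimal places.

Wigner D-matrix element, Re=-0.2922 Im=0.0461

This is a Wigner D-matrix element — the rotation-matrix element ⟨l m'| R(α,β,γ) |l m⟩ in the angular-momentum basis.
D^2_{1,0}(0.1564,0.2521,5.3397) = e^{-i·1·0.1564}·d^2_{1,0}(0.2521)·e^{-i·0·5.3397}. Compute d first:
With c≡cos(β/2)=0.992066 and s≡sin(β/2)=0.125716, N=[6·1·2·2]^{1/2}=4.898979
k: max(0,(0)−(1))=0 … min(2+(0),2−(1))=1
  k=0: (−1)^1·4.8990/(2)·0.9921^3·0.1257^1 = -0.300670
  k=1: (−1)^2·4.8990/(2)·0.9921^1·0.1257^3 = +0.004828
d^2_{1,0}(0.2521) = -0.300670 +0.004828 = -0.295841
Phases: e^{-i·(1)·0.1564}=+0.987794-0.155763i, e^{-i·(0)·5.3397}=+1.000000+0.000000i ⇒ D=-0.292231+0.046081i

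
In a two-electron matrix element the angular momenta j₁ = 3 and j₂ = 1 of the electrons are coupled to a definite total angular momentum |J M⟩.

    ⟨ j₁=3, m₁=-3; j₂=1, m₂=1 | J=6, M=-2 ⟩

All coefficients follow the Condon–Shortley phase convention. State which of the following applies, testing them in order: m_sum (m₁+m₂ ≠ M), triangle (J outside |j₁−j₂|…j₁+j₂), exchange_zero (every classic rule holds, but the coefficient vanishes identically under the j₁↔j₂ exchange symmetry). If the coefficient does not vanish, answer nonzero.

triangle

m-sum: m₁+m₂ = -3+1 = -2, M = -2  ✓
triangle: need |j₁−j₂| ≤ J ≤ j₁+j₂, i.e. J ∈ [2, 4]; J = 6 is outside ✗ ⇒ coefficient is 0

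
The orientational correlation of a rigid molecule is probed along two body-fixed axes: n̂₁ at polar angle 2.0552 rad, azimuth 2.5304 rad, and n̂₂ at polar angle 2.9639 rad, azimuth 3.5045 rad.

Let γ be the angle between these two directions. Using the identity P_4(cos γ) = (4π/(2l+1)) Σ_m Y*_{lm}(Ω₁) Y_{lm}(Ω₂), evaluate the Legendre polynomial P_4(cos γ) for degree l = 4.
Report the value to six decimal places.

-0.354419

Term-by-term m-sum for l=4 (normalisation 4π/9 = 1.396263):
  [-4]  conj(Y_{4,-4})(Ω₁) = -0.20814 - 0.17419j ; Y_{4,-4}(Ω₂) = 0.00005 - 0.00043j ; Δ = -0.00009 + 0.00008j
  [-3]  conj(Y_{4,-3})(Ω₁) = -0.10494 - 0.39009j ; Y_{4,-3}(Ω₂) = 0.00315 - 0.00603j ; Δ = -0.00268 - 0.00060j
  [-2]  conj(Y_{4,-2})(Ω₁) = 0.04633 - 0.12755j ; Y_{4,-2}(Ω₂) = 0.04520 - 0.04011j ; Δ = -0.00302 - 0.00762j
  [-1]  conj(Y_{4,-1})(Ω₁) = -0.23662 + 0.16580j ; Y_{4,-1}(Ω₂) = 0.29095 - 0.11048j ; Δ = -0.05053 + 0.07438j
  [+0]  conj(Y_{4,0})(Ω₁) = -0.19674 + 0.00000j ; Y_{4,0}(Ω₂) = 0.71769 + 0.00000j ; Δ = -0.14120 + 0.00000j
  [+1]  conj(Y_{4,1})(Ω₁) = 0.23662 + 0.16580j ; Y_{4,1}(Ω₂) = -0.29095 - 0.11048j ; Δ = -0.05053 - 0.07438j
  [+2]  conj(Y_{4,2})(Ω₁) = 0.04633 + 0.12755j ; Y_{4,2}(Ω₂) = 0.04520 + 0.04011j ; Δ = -0.00302 + 0.00762j
  [+3]  conj(Y_{4,3})(Ω₁) = 0.10494 - 0.39009j ; Y_{4,3}(Ω₂) = -0.00315 - 0.00603j ; Δ = -0.00268 + 0.00060j
  [+4]  conj(Y_{4,4})(Ω₁) = -0.20814 + 0.17419j ; Y_{4,4}(Ω₂) = 0.00005 + 0.00043j ; Δ = -0.00009 - 0.00008j
Σ over m = -0.25383 + 0.00000j; ×(4π/9) → -0.35442 + 0.00000j. Real part: -0.354419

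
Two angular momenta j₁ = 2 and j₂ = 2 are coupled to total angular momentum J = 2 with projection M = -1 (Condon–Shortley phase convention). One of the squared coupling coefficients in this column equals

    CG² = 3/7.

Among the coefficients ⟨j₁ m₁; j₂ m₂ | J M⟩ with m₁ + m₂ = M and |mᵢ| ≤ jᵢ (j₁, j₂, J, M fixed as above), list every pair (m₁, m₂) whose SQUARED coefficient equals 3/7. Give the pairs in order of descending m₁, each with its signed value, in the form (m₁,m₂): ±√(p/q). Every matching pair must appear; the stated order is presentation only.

Admissible pairs with m₁+m₂ = M = -1: (-2,1), (-1,0), (0,-1), (1,-2)
  (m₁,m₂)=(1,-2): CG² = 3/7, CG = +√(3/7)   ← matches the target
  (m₁,m₂)=(0,-1): CG² = 1/14, CG = −√(1/14)
  (m₁,m₂)=(-1,0): CG² = 1/14, CG = −√(1/14)
  (m₁,m₂)=(-2,1): CG² = 3/7, CG = +√(3/7)   ← matches the target
Pairs with CG² = 3/7: (1,-2): +√(3/7); (-2,1): +√(3/7)

(1,-2): +√(3/7); (-2,1): +√(3/7)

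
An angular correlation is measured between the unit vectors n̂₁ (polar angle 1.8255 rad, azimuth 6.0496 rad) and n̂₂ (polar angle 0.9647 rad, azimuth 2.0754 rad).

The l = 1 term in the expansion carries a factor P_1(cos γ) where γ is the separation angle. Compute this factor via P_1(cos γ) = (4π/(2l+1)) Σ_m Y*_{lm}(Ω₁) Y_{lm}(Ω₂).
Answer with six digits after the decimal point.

Summing Y*_{l m}(θ₁,φ₁)·Y_{l m}(θ₂,φ₂) over m ∈ [−1, 1]; prefactor 4π/(2·1+1) = 4.188790:
  term(m=-1) = -0.063889-0.070226i   from Y*(Ω₁)=+0.325268-0.077390i, Y(Ω₂)=-0.137281-0.248564i
  term(m=+0) = -0.034266-0.000000i   from Y*(Ω₁)=-0.123108-0.000000i, Y(Ω₂)=+0.278339+0.000000i
  term(m=+1) = -0.063889+0.070226i   from Y*(Ω₁)=-0.325268-0.077390i, Y(Ω₂)=+0.137281-0.248564i
Accumulated sum -0.162045+0.000000i; after 4π/(2l+1) scaling, -0.678770+0.000000i ⇒ P_1 = -0.678770

-0.678770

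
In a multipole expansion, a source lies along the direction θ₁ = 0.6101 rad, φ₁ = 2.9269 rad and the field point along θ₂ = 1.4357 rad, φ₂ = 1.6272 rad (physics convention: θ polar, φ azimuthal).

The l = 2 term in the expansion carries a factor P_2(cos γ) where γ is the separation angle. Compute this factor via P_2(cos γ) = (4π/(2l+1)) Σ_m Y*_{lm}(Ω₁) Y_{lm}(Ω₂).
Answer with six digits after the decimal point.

Expand P_2 via completeness: Σ_{m} conj(Y_{2,m}) at Ω₁ times Y_{2,m} at Ω₂ —
  term(m=-2) = -0.041195+0.024816i   from Y*(Ω₁)=+0.115292-0.052789i, Y(Ω₂)=-0.376856+0.042693i
  term(m=-1) = +0.010016+0.036037i   from Y*(Ω₁)=-0.354448+0.077288i, Y(Ω₂)=-0.005812-0.102939i
  term(m=+0) = -0.095487+0.000000i   from Y*(Ω₁)=+0.320181-0.000000i, Y(Ω₂)=-0.298228+0.000000i
  term(m=+1) = +0.010016-0.036037i   from Y*(Ω₁)=+0.354448+0.077288i, Y(Ω₂)=+0.005812-0.102939i
  term(m=+2) = -0.041195-0.024816i   from Y*(Ω₁)=+0.115292+0.052789i, Y(Ω₂)=-0.376856-0.042693i
Total Σ_m = -0.157844+0.000000i. Multiply by 2.513274: -0.396705+0.000000i. P_2(cos γ) = -0.396705

-0.396705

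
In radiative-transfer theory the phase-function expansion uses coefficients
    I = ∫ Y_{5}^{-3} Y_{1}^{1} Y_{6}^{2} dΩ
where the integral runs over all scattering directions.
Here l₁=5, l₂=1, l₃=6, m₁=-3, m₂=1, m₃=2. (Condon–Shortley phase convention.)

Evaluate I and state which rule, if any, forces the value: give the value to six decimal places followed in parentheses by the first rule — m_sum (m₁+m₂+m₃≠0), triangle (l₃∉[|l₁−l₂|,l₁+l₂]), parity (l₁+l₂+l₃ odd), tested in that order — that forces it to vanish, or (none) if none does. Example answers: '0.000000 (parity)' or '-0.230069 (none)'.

m-sum 0 ✓  L=12 even ✓  4≤6≤6 ✓
Π(2lᵢ+1) = 11×3×13 = 429
triangle coeff Δ(5,1,6) = 1/858
Σ_t [0,0]: t=0:+1/14400 = 1/14400
(3j)²=6/143 [(5 1 6; 0 0 0)], sign=+1
Σ_t [0,0]: t=0:+1/161280 = 1/161280
(3j)²=1/143 [(5 1 6; -3 1 2)], sign=+1
⇒ 4πI² = 18/143
I = (+1)√(18/143/(4π)) = 0.10008369
No selection rule forces the value: the integral is nonzero (none).

0.100084 (none)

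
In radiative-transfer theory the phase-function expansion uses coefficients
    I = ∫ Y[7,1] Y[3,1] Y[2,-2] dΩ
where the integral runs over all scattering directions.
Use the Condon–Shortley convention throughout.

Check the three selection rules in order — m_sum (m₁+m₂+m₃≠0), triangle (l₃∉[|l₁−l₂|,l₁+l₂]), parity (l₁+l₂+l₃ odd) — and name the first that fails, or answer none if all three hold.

triangle

m₁+m₂+m₃ = 1 + 1 − 2 = 0  ✓
triangle: need |l₁−l₂| ≤ l₃ ≤ l₁+l₂ = [4,10]; l₃=2 is outside  ✗
parity: l₁+l₂+l₃ = 12 is even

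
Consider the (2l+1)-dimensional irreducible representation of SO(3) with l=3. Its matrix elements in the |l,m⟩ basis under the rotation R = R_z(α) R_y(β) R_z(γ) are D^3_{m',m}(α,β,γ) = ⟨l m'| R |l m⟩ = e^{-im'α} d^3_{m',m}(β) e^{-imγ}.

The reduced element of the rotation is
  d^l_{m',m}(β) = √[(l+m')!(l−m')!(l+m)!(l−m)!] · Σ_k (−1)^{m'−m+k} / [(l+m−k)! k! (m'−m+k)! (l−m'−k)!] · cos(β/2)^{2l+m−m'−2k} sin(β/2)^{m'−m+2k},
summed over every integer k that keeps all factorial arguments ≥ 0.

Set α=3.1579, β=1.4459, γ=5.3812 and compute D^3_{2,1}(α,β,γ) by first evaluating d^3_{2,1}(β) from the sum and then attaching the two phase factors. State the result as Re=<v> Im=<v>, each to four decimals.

D^3_{2,1}(3.1579,1.4459,5.3812) = e^{-i·2·3.1579}·d^3_{2,1}(1.4459)·e^{-i·1·5.3812}. Compute d first:
Half-angle: c=0.749857, s=0.661600. N=√(120·1·24·2)=75.894664
k∈{0,1} keeps every argument non-negative
  k=0: (−1)^1·75.8947/(24)·0.7499^5·0.6616^1 = -0.496008
  k=1: (−1)^2·75.8947/(12)·0.7499^3·0.6616^3 = +0.772239
d^3_{2,1}(1.4459) = -0.496008 +0.772239 = +0.276231
Phases: e^{-i·(2)·3.1579}=+0.999468-0.032609i, e^{-i·(1)·5.3812}=+0.620054+0.784559i ⇒ D=+0.178254+0.211019i

Re=0.1783 Im=0.2110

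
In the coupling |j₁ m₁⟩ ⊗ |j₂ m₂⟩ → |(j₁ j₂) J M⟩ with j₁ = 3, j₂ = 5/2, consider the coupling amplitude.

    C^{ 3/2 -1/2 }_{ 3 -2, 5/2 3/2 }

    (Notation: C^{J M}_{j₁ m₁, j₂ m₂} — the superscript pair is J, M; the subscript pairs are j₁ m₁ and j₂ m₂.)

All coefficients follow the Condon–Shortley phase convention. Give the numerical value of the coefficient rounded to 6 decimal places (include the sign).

−√(1/21) = -0.218218

triangle: 4!×2!×1!/8! = 48/40320
(j±m)!: 1!×5!×4!×1!×1!×2! = 5760
prefactor² = (2J+1)×Δ×N² = 192/7
  k=3: −1/(3!×1!×2!×1!×0!×0!) = -1/12
  k=4: +1/(4!×0!×1!×0!×1!×1!) = 1/24
Σ = -1/24  ⇒  CG² = 192/7×(-1/24)² = 1/21
CG = −√(1/21) = -0.218218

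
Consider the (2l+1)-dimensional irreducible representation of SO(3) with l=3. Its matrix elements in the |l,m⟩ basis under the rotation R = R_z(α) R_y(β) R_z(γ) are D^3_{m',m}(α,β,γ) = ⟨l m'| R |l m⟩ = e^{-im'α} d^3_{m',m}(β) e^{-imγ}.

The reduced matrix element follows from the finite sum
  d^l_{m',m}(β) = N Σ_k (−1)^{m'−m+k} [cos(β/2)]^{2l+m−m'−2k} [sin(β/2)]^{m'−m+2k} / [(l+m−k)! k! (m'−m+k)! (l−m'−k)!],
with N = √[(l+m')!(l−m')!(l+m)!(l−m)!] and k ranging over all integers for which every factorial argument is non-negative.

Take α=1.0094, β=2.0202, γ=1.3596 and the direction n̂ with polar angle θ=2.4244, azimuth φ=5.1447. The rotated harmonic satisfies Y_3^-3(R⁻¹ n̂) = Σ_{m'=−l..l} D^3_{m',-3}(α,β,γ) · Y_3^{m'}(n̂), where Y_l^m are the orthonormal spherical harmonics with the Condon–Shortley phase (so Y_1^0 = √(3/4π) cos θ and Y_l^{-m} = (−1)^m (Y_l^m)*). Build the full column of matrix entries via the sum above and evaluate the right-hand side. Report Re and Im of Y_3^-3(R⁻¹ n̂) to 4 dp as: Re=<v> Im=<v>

Need the full column D^3_{m',-3} for m'=−3..3 at α=1.0094, β=2.0202, γ=1.3596.
cos(β/2)=0.531776, sin(β/2)=0.846885
d^3_{-3,-3}: single k=0 term ⇒ +0.022614;  D = +0.015364+0.016593i
d^3_{-2,-3}: single k=0 term ⇒ -0.088215;  D = -0.086700+0.016278i
d^3_{-1,-3}: single k=0 term ⇒ +0.222131;  D = +0.081528-0.206629i
d^3_{0,-3}: single k=0 term ⇒ -0.408484;  D = +0.241839+0.329200i
d^3_{1,-3}: single k=0 term ⇒ +0.563379;  D = -0.561912+0.040637i
d^3_{2,-3}: single k=0 term ⇒ -0.567449;  D = +0.266657-0.500891i
d^3_{3,-3}: single k=0 term ⇒ +0.368932;  D = +0.183378+0.320131i
Y_3^{m'}(θ=2.4244,φ=5.1447) and Σ D·Y over m':
  (+0.0154+0.0166i)·(-0.1141-0.0320i)  (-0.0867+0.0163i)·(+0.2159-0.2532i)  (+0.0815-0.2066i)·(+0.1638+0.3549i)  (+0.2418+0.3292i)·(+0.0450+0.0000i)  (-0.5619+0.0406i)·(-0.1638+0.3549i)  (+0.2667-0.5009i)·(+0.2159+0.2532i)  (+0.1834+0.3201i)·(+0.1141-0.0320i)
Y_3^-3(R⁻¹ n̂) = +0.374894-0.183084i

Re=0.3749 Im=-0.1831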